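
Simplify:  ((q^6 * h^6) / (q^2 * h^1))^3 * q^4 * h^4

h^19*q^16

Inside the bracket: q^4 * h^5
Raise to the power 3: q^12 * h^15
Multiply by q^4 * h^4: add exponents.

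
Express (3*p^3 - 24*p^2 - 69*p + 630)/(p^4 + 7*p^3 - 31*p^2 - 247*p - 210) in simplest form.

(3*p - 21)/(p^2 + 8*p + 7)

Factor: 3*p^3 - 24*p^2 - 69*p + 630 = 3*(p + 5)*(p - 7)*(p - 6);  p^4 + 7*p^3 - 31*p^2 - 247*p - 210 = (p + 7)*(p + 5)*(p - 6)*(p + 1)
Cancel the common factors (p - 6), (p + 5).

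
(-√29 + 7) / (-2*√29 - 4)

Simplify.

(-9*√29 + 43)/50

Multiply numerator and denominator by -4 + 2*√29.
Denominator becomes -100; numerator becomes -86 + 18*√29.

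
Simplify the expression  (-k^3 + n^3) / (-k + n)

k^2 + k*n + n^2

n^3 - k^3 = (-k + n)(k^2 + k*n + n^2).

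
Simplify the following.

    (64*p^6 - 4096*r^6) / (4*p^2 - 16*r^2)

16*p^4 + 64*p^2*r^2 + 256*r^4

64*p^6 - 4096*r^6 factors as 64*(p - 2*r)*(p + 2*r)*(p^2 - 2*p*r + 4*r^2)*(p^2 + 2*p*r + 4*r^2).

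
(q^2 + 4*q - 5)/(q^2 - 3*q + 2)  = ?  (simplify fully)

(q + 5)/(q - 2)

Factor: q^2 + 4*q - 5 = (q - 1)*(q + 5);  q^2 - 3*q + 2 = (q - 1)*(q - 2)
Cancel the common factor (q - 1).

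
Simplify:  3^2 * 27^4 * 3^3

3^2 = 3^2; 27^4 = 3^12; 3^3 = 3^3
Combine exponents: 3^17

3^17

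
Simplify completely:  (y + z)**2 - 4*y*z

(y - z)**2

Expand the square and combine the 4*y*z term.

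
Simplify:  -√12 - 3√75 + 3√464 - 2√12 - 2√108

√12 = 2*√3; 3√75 = 15*√3; 3√464 = 12*√29; 2√12 = 4*√3; 2√108 = 12*√3

-33*√3 + 12*√29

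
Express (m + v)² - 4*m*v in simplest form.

(m - v)²

Expanding gives m² - 2*m*v + v², a perfect square.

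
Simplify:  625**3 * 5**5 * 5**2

5**19

625**3 = 5**12; 5**5 = 5**5; 5**2 = 5**2
Combine exponents: 5**19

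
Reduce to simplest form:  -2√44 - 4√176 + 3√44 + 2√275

2√44 = 4*√11; 4√176 = 16*√11; 3√44 = 6*√11; 2√275 = 10*√11
Combine: (-4 - 16 + 6 + 10)·√11 = -4*√11

-4*√11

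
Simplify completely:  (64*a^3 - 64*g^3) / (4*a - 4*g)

16*a^2 + 16*a*g + 16*g^2

Apply the difference-of-cubes factorisation and cancel (4*a - 4*g).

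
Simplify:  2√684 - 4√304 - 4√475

-24*√19

2√684 = 12*√19; 4√304 = 16*√19; 4√475 = 20*√19
Combine: (12 - 16 - 20)·√19 = -24*√19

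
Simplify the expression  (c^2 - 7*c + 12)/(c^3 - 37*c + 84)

1/(c + 7)

Factor: c^2 - 7*c + 12 = (c - 3)*(c - 4);  c^3 - 37*c + 84 = (c - 4)*(c - 3)*(c + 7)
Cancel the common factors (c - 4), (c - 3).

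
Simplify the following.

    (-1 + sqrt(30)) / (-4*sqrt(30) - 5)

Multiply numerator and denominator by -5 + 4*sqrt(30).
Denominator becomes -455; numerator becomes -9*sqrt(30) + 125.

(-125 + 9*sqrt(30))/455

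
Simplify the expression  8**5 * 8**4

8**5 = 2**15; 8**4 = 2**12
Combine exponents: 2**27

2**27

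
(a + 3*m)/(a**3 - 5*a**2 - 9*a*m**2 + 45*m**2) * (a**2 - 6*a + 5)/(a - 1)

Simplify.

Factor: a**3 - 5*a**2 - 9*a*m**2 + 45*m**2 = (a - 5)*(a + 3*m)*(a - 3*m);  a**2 - 6*a + 5 = (a - 1)*(a - 5)
Cancel the common factors (a - 5), (a + 3*m), (a - 1).

1/(a - 3*m)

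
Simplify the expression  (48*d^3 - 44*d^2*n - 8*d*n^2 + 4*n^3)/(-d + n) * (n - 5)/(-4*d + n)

12*d*n - 60*d + 4*n^2 - 20*n

Factor: 48*d^3 - 44*d^2*n - 8*d*n^2 + 4*n^3 = 4*(-d + n)*(3*d + n)*(-4*d + n)
Cancel the common factors (-d + n), (-4*d + n).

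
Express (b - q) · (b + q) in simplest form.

Pair the conjugate factors: (b+q)(b-q) = b² - q².

b² - q²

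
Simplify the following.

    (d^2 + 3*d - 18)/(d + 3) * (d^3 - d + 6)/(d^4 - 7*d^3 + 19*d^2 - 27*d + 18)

Factor: d^2 + 3*d - 18 = (d + 6)*(d - 3);  d^3 - d + 6 = (d + 2)*(d^2 - 2*d + 3);  d^4 - 7*d^3 + 19*d^2 - 27*d + 18 = (d^2 - 2*d + 3)*(d - 3)*(d - 2)
Cancel the common factors (d^2 - 2*d + 3), (d - 3).

(d^2 + 8*d + 12)/(d^2 + d - 6)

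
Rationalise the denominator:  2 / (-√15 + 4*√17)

(2*√15 + 8*√17)/257

Multiply numerator and denominator by √15 + 4*√17.
Denominator becomes 257; numerator becomes 2*√15 + 8*√17.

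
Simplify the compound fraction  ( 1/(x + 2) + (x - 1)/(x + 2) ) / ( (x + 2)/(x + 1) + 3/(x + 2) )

(x^2 + x)/(x^2 + 7*x + 7)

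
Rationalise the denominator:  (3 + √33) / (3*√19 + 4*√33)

Multiply numerator and denominator by -3*√19 + 4*√33.
Denominator becomes 357; numerator becomes -3*√627 - 9*√19 + 12*√33 + 132.

(-√627 - 3*√19 + 4*√33 + 44)/119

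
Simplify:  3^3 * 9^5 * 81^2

3^3 = 3^3; 9^5 = 3^10; 81^2 = 3^8
Combine exponents: 3^21

3^21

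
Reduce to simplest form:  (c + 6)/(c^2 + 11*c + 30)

1/(c + 5)

Factor: c^2 + 11*c + 30 = (c + 5)*(c + 6)
Cancel the common factor (c + 6).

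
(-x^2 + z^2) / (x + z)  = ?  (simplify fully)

-x + z

Factor z^2 - x^2 and cancel (x + z).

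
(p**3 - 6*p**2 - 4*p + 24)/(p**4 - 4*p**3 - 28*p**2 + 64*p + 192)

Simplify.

(p - 2)/(p**2 - 16)

Factor: p**3 - 6*p**2 - 4*p + 24 = (p + 2)*(p - 2)*(p - 6);  p**4 - 4*p**3 - 28*p**2 + 64*p + 192 = (p - 4)*(p + 4)*(p + 2)*(p - 6)
Cancel the common factors (p - 6), (p + 2).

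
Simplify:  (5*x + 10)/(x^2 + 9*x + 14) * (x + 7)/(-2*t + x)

5/(-2*t + x)

Factor: 5*x + 10 = 5*(x + 2);  x^2 + 9*x + 14 = (x + 7)*(x + 2)
Cancel the common factors (x + 7), (x + 2).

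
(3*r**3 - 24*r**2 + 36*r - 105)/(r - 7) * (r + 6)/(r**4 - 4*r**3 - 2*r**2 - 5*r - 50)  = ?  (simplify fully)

Factor: 3*r**3 - 24*r**2 + 36*r - 105 = 3*(r**2 - r + 5)*(r - 7);  r**4 - 4*r**3 - 2*r**2 - 5*r - 50 = (r + 2)*(r - 5)*(r**2 - r + 5)
Cancel the common factors (r**2 - r + 5), (r - 7).

(3*r + 18)/(r**2 - 3*r - 10)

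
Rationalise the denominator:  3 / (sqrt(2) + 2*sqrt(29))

Multiply numerator and denominator by -sqrt(2) + 2*sqrt(29).
Denominator becomes 114; numerator becomes -3*sqrt(2) + 6*sqrt(29).

(-sqrt(2) + 2*sqrt(29))/38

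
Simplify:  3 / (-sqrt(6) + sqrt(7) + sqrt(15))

Group as (sqrt(7) + sqrt(15)) - sqrt(6); multiply by (sqrt(7) + sqrt(15)) + sqrt(6), then rationalise the remaining surd.

(-24*sqrt(6) - 3*sqrt(15) + 21*sqrt(7) + 9*sqrt(70))/82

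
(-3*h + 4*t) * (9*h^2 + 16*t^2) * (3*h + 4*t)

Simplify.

Telescope via difference of squares: ((4*t)+(3*h))((4*t)-(3*h)) = -9*h^2 + 16*t^2, then repeat with the next factor.

-81*h^4 + 256*t^4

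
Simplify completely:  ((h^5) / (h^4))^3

h^3

Inside the bracket: h^1
Raise to the power 3: h^3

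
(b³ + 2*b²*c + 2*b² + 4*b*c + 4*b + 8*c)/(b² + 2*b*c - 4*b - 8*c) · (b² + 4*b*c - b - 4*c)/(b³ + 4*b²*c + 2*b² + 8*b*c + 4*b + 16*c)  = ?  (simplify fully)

(b - 1)/(b - 4)

Factor: b³ + 2*b²*c + 2*b² + 4*b*c + 4*b + 8*c = (b² + 2*b + 4)·(b + 2*c);  b² + 2*b*c - 4*b - 8*c = (b - 4)·(b + 2*c);  b² + 4*b*c - b - 4*c = (b + 4*c)·(b - 1);  b³ + 4*b²*c + 2*b² + 8*b*c + 4*b + 16*c = (b² + 2*b + 4)·(b + 4*c)
Cancel the common factors (b² + 2*b + 4), (b + 2*c), (b + 4*c).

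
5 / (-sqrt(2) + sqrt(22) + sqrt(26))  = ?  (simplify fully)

Group as (sqrt(22) + sqrt(26)) - sqrt(2); multiply by (sqrt(22) + sqrt(26)) + sqrt(2), then rationalise the remaining surd.

(-115*sqrt(2) - 5*sqrt(26) + 15*sqrt(22) + 10*sqrt(286))/86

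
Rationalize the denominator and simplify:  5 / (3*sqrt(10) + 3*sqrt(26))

(-5*sqrt(10) + 5*sqrt(26))/48

Multiply numerator and denominator by -3*sqrt(10) + 3*sqrt(26).
Denominator becomes 144; numerator becomes -15*sqrt(10) + 15*sqrt(26).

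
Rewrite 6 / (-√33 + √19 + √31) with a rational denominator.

Group as (√19 + √31) - √33; multiply by (√19 + √31) + √33, then rationalise the remaining surd.

(-34*√33 + 42*√31 + 90*√19 + 4*√19437)/689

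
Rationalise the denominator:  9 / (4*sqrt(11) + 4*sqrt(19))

Multiply numerator and denominator by -4*sqrt(19) + 4*sqrt(11).
Denominator becomes -128; numerator becomes -36*sqrt(19) + 36*sqrt(11).

(-9*sqrt(11) + 9*sqrt(19))/32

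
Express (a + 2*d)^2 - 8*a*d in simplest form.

Expanding gives a^2 - 4*a*d + 4*d^2, a perfect square.

(a - 2*d)^2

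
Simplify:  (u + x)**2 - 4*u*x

(u - x)**2

Expand the square and combine the 4*u*x term.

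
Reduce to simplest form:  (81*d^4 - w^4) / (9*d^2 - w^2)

Difference of fourth powers: factor out (9*d^2 - w^2).

9*d^2 + w^2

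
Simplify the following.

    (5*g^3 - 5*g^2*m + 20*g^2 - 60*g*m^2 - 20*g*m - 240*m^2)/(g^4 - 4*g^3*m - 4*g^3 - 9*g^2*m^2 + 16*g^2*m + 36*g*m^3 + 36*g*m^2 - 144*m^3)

(5*g + 20)/(g^2 - 3*g*m - 4*g + 12*m)

Factor: 5*g^3 - 5*g^2*m + 20*g^2 - 60*g*m^2 - 20*g*m - 240*m^2 = 5*(g - 4*m)*(g + 3*m)*(g + 4);  g^4 - 4*g^3*m - 4*g^3 - 9*g^2*m^2 + 16*g^2*m + 36*g*m^3 + 36*g*m^2 - 144*m^3 = (g + 3*m)*(g - 4)*(g - 4*m)*(g - 3*m)
Cancel the common factors (g - 4*m), (g + 3*m).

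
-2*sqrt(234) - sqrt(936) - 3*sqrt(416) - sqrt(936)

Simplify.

-30*sqrt(26)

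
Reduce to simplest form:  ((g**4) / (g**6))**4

Inside the bracket: (g**-2)
Raise to the power 4: (g**-8)

g**(-8)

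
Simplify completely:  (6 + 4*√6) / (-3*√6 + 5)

Multiply numerator and denominator by 5 + 3*√6.
Denominator becomes -29; numerator becomes 38*√6 + 102.

(-102 - 38*√6)/29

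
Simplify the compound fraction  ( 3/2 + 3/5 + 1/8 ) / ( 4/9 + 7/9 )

801/440

Numerator: 3/2 + 3/5 + 1/8 = 89/40
Denominator: 4/9 + 7/9 = 11/9
Divide: (89/40) · (9/11) = 801/440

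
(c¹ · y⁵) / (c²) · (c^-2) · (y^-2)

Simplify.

Quotient: (c^-1) · y⁵
Multiply by (c^-2) · (y^-2): add exponents.

y³/c³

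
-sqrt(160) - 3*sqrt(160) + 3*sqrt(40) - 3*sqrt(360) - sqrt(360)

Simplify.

sqrt(160) = 4*sqrt(10); 3*sqrt(160) = 12*sqrt(10); 3*sqrt(40) = 6*sqrt(10); 3*sqrt(360) = 18*sqrt(10); sqrt(360) = 6*sqrt(10)
Combine: (-4 - 12 + 6 - 18 - 6)·sqrt(10) = -34*sqrt(10)

-34*sqrt(10)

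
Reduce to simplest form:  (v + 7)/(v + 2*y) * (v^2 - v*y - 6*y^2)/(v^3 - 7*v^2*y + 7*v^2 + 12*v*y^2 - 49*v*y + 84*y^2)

-1/(-v + 4*y)

Factor: v^2 - v*y - 6*y^2 = (v - 3*y)*(v + 2*y);  v^3 - 7*v^2*y + 7*v^2 + 12*v*y^2 - 49*v*y + 84*y^2 = (v - 3*y)*(v - 4*y)*(v + 7)
Cancel the common factors (v - 3*y), (v + 2*y), (v + 7).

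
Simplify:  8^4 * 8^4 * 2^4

2^28

8^4 = 2^12; 8^4 = 2^12; 2^4 = 2^4
Combine exponents: 2^28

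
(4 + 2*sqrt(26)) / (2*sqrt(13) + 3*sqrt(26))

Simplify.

(-26*sqrt(2) - 4*sqrt(13) + 6*sqrt(26) + 78)/91

Multiply numerator and denominator by -2*sqrt(13) + 3*sqrt(26).
Denominator becomes 182; numerator becomes -52*sqrt(2) - 8*sqrt(13) + 12*sqrt(26) + 156.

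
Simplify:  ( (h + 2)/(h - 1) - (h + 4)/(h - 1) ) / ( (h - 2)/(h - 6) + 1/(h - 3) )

Numerator: (h + 2)/(h - 1) - (h + 4)/(h - 1) = -2/(h - 1)
Denominator: (h - 2)/(h - 6) + 1/(h - 3) = (h² - 4*h)/(h² - 9*h + 18)
Divide: (-2/(h - 1)) · ((h² - 9*h + 18)/(h² - 4*h)) = (-2*h² + 18*h - 36)/(h³ - 5*h² + 4*h)

(-2*h² + 18*h - 36)/(h³ - 5*h² + 4*h)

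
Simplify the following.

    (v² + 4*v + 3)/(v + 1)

Factor: v² + 4*v + 3 = (v + 3)·(v + 1)
Cancel the common factor (v + 1).

v + 3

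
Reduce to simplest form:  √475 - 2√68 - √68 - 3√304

√475 = 5*√19; 2√68 = 4*√17; √68 = 2*√17; 3√304 = 12*√19

-7*√19 - 6*√17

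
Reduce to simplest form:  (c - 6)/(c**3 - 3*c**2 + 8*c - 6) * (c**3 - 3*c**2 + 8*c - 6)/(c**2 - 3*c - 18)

1/(c + 3)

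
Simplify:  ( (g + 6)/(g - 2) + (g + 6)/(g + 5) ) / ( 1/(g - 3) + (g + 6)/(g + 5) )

Numerator: (g + 6)/(g - 2) + (g + 6)/(g + 5) = (2*g^2 + 15*g + 18)/(g^2 + 3*g - 10)
Denominator: 1/(g - 3) + (g + 6)/(g + 5) = (g^2 + 4*g - 13)/(g^2 + 2*g - 15)
Divide: ((2*g^2 + 15*g + 18)/(g^2 + 3*g - 10)) · ((g^2 + 2*g - 15)/(g^2 + 4*g - 13)) = (2*g^3 + 9*g^2 - 27*g - 54)/(g^3 + 2*g^2 - 21*g + 26)

(2*g^3 + 9*g^2 - 27*g - 54)/(g^3 + 2*g^2 - 21*g + 26)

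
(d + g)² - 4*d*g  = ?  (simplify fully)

Expand the square and combine the 4*d*g term.

(d - g)²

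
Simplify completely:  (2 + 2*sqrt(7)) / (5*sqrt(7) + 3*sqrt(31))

Multiply numerator and denominator by -3*sqrt(31) + 5*sqrt(7).
Denominator becomes -104; numerator becomes -6*sqrt(217) - 6*sqrt(31) + 10*sqrt(7) + 70.

(-35 - 5*sqrt(7) + 3*sqrt(31) + 3*sqrt(217))/52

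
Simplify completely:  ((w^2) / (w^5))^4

w^(-12)

Inside the bracket: (w^-3)
Raise to the power 4: (w^-12)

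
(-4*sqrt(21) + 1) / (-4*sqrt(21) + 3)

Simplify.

(8*sqrt(21) + 333)/327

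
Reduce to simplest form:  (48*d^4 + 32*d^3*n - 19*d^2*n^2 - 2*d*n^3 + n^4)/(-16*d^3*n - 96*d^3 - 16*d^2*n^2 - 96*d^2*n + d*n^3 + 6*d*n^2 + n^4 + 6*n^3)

Factor: 48*d^4 + 32*d^3*n - 19*d^2*n^2 - 2*d*n^3 + n^4 = (-4*d + n)*(d + n)*(4*d + n)*(-3*d + n);  -16*d^3*n - 96*d^3 - 16*d^2*n^2 - 96*d^2*n + d*n^3 + 6*d*n^2 + n^4 + 6*n^3 = (-4*d + n)*(n + 6)*(4*d + n)*(d + n)
Cancel the common factors (-4*d + n), (d + n), (4*d + n).

(-3*d + n)/(n + 6)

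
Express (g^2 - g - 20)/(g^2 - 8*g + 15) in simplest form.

Factor: g^2 - g - 20 = (g - 5)*(g + 4);  g^2 - 8*g + 15 = (g - 3)*(g - 5)
Cancel the common factor (g - 5).

(g + 4)/(g - 3)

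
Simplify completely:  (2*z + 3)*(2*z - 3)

4*z^2 - 9

Difference of squares with P = 2*z, Q = 3.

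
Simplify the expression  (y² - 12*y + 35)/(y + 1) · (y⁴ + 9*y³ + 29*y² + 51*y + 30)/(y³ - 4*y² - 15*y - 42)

Factor: y² - 12*y + 35 = (y - 7)·(y - 5);  y⁴ + 9*y³ + 29*y² + 51*y + 30 = (y + 5)·(y² + 3*y + 6)·(y + 1);  y³ - 4*y² - 15*y - 42 = (y² + 3*y + 6)·(y - 7)
Cancel the common factors (y² + 3*y + 6), (y + 1), (y - 7).

y² - 25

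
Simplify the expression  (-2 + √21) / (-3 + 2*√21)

(-√21 + 36)/75

Multiply numerator and denominator by -2*√21 - 3.
Denominator becomes -75; numerator becomes -36 + √21.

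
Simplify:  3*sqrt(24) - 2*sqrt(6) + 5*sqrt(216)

34*sqrt(6)

3*sqrt(24) = 6*sqrt(6); 2*sqrt(6) = 2*sqrt(6); 5*sqrt(216) = 30*sqrt(6)
Combine: (6 - 2 + 30)·sqrt(6) = 34*sqrt(6)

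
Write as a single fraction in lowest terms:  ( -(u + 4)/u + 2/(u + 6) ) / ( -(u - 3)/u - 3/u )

Numerator: -(u + 4)/u + 2/(u + 6) = (-u² - 8*u - 24)/(u² + 6*u)
Denominator: -(u - 3)/u - 3/u = -1
Divide: ((-u² - 8*u - 24)/(u² + 6*u)) · (-1) = (u² + 8*u + 24)/(u² + 6*u)

(u² + 8*u + 24)/(u² + 6*u)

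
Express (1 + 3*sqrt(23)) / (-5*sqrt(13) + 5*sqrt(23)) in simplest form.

Multiply numerator and denominator by 5*sqrt(13) + 5*sqrt(23).
Denominator becomes 250; numerator becomes 5*sqrt(13) + 5*sqrt(23) + 15*sqrt(299) + 345.

(sqrt(13) + sqrt(23) + 3*sqrt(299) + 69)/50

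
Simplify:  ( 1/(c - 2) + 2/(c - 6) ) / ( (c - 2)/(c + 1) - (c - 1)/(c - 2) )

(-3*c**2 + 7*c + 10)/(4*c**2 - 29*c + 30)

Numerator: 1/(c - 2) + 2/(c - 6) = (3*c - 10)/(c**2 - 8*c + 12)
Denominator: (c - 2)/(c + 1) - (c - 1)/(c - 2) = (-4*c + 5)/(c**2 - c - 2)
Divide: ((3*c - 10)/(c**2 - 8*c + 12)) · ((c**2 - c - 2)/(-4*c + 5)) = (-3*c**2 + 7*c + 10)/(4*c**2 - 29*c + 30)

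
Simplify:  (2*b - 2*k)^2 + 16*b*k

Expanding gives 4*b^2 + 8*b*k + 4*k^2, a perfect square.

4*(b + k)^2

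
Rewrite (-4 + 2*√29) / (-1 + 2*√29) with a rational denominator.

Multiply numerator and denominator by -2*√29 - 1.
Denominator becomes -115; numerator becomes -112 + 6*√29.

(-6*√29 + 112)/115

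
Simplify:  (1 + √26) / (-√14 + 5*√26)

Multiply numerator and denominator by √14 + 5*√26.
Denominator becomes 636; numerator becomes √14 + 2*√91 + 5*√26 + 130.

(√14 + 2*√91 + 5*√26 + 130)/636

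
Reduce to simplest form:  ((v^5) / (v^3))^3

v^6

Inside the bracket: v^2
Raise to the power 3: v^6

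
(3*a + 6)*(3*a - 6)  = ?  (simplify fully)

Product of conjugates: (P+Q)(P-Q) = P^2 - Q^2.

9*a^2 - 36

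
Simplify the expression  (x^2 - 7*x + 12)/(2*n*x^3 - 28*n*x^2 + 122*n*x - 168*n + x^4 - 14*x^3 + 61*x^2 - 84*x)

Factor: x^2 - 7*x + 12 = (x - 4)*(x - 3);  2*n*x^3 - 28*n*x^2 + 122*n*x - 168*n + x^4 - 14*x^3 + 61*x^2 - 84*x = (x - 7)*(2*n + x)*(x - 4)*(x - 3)
Cancel the common factors (x - 4), (x - 3).

1/(2*n*x - 14*n + x^2 - 7*x)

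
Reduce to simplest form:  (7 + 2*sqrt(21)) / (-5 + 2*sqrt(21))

(24*sqrt(21) + 119)/59

Multiply numerator and denominator by -2*sqrt(21) - 5.
Denominator becomes -59; numerator becomes -119 - 24*sqrt(21).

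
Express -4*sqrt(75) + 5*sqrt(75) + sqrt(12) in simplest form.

7*sqrt(3)

4*sqrt(75) = 20*sqrt(3); 5*sqrt(75) = 25*sqrt(3); sqrt(12) = 2*sqrt(3)
Combine: (-20 + 25 + 2)·sqrt(3) = 7*sqrt(3)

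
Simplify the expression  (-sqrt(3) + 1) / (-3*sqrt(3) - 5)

-4*sqrt(3) + 7

Multiply numerator and denominator by -5 + 3*sqrt(3).
Denominator becomes -2; numerator becomes -14 + 8*sqrt(3).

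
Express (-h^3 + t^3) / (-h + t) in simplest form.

h^2 + h*t + t^2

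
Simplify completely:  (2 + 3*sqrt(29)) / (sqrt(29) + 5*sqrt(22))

(-87 - 2*sqrt(29) + 10*sqrt(22) + 15*sqrt(638))/521

Multiply numerator and denominator by -5*sqrt(22) + sqrt(29).
Denominator becomes -521; numerator becomes -15*sqrt(638) - 10*sqrt(22) + 2*sqrt(29) + 87.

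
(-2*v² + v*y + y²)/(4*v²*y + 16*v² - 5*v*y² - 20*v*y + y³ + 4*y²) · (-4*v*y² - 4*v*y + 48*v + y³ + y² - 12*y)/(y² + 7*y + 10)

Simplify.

(2*v*y - 6*v + y² - 3*y)/(y² + 7*y + 10)

Factor: -2*v² + v*y + y² = (-v + y)·(2*v + y);  4*v²*y + 16*v² - 5*v*y² - 20*v*y + y³ + 4*y² = (y + 4)·(-v + y)·(-4*v + y);  -4*v*y² - 4*v*y + 48*v + y³ + y² - 12*y = (-4*v + y)·(y + 4)·(y - 3);  y² + 7*y + 10 = (y + 2)·(y + 5)
Cancel the common factors (y + 4), (-v + y), (-4*v + y).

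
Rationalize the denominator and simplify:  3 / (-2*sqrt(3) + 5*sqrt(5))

(6*sqrt(3) + 15*sqrt(5))/113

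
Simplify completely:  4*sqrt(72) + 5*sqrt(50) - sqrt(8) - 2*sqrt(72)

35*sqrt(2)

4*sqrt(72) = 24*sqrt(2); 5*sqrt(50) = 25*sqrt(2); sqrt(8) = 2*sqrt(2); 2*sqrt(72) = 12*sqrt(2)
Combine: (24 + 25 - 2 - 12)·sqrt(2) = 35*sqrt(2)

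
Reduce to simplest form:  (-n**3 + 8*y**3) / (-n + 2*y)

(2*y)**3 - n**3 = (-n + 2*y)(n**2 + 2*n*y + 4*y**2).

n**2 + 2*n*y + 4*y**2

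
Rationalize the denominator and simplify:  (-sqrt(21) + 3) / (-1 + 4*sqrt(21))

(-81 + 11*sqrt(21))/335

Multiply numerator and denominator by -4*sqrt(21) - 1.
Denominator becomes -335; numerator becomes -11*sqrt(21) + 81.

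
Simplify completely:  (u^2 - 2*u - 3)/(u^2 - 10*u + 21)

(u + 1)/(u - 7)

Factor: u^2 - 2*u - 3 = (u + 1)*(u - 3);  u^2 - 10*u + 21 = (u - 3)*(u - 7)
Cancel the common factor (u - 3).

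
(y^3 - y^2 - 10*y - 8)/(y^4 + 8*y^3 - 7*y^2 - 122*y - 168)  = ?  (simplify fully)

(y + 1)/(y^2 + 10*y + 21)

Factor: y^3 - y^2 - 10*y - 8 = (y + 2)*(y + 1)*(y - 4);  y^4 + 8*y^3 - 7*y^2 - 122*y - 168 = (y + 2)*(y - 4)*(y + 7)*(y + 3)
Cancel the common factors (y - 4), (y + 2).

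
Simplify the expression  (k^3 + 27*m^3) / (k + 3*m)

k^2 - 3*k*m + 9*m^2

(3*m)^3 + k^3 = (k + 3*m)(k^2 - 3*k*m + 9*m^2).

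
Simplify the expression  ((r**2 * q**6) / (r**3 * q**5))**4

Inside the bracket: (r**-1) * q**1
Raise to the power 4: (r**-4) * q**4

q**4/r**4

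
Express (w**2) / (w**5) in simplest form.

Quotient: (w**-3)

w**(-3)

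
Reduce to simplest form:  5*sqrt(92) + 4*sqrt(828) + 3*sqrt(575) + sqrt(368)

53*sqrt(23)

5*sqrt(92) = 10*sqrt(23); 4*sqrt(828) = 24*sqrt(23); 3*sqrt(575) = 15*sqrt(23); sqrt(368) = 4*sqrt(23)
Combine: (10 + 24 + 15 + 4)·sqrt(23) = 53*sqrt(23)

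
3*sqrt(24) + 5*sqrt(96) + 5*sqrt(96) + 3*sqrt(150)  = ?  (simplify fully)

61*sqrt(6)

3*sqrt(24) = 6*sqrt(6); 5*sqrt(96) = 20*sqrt(6); 5*sqrt(96) = 20*sqrt(6); 3*sqrt(150) = 15*sqrt(6)
Combine: (6 + 20 + 20 + 15)·sqrt(6) = 61*sqrt(6)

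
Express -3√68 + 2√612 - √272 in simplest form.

3√68 = 6*√17; 2√612 = 12*√17; √272 = 4*√17
Combine: (-6 + 12 - 4)·√17 = 2*√17

2*√17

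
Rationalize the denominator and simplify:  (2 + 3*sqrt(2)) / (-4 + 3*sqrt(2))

Multiply numerator and denominator by -3*sqrt(2) - 4.
Denominator becomes -2; numerator becomes -26 - 18*sqrt(2).

9*sqrt(2) + 13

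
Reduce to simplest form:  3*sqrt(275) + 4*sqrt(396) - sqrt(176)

35*sqrt(11)

3*sqrt(275) = 15*sqrt(11); 4*sqrt(396) = 24*sqrt(11); sqrt(176) = 4*sqrt(11)
Combine: (15 + 24 - 4)·sqrt(11) = 35*sqrt(11)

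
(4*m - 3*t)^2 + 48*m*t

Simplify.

Expand the square and combine the 48*m*t term.

(4*m + 3*t)^2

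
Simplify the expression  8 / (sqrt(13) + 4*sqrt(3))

(-8*sqrt(13) + 32*sqrt(3))/35

Multiply numerator and denominator by -sqrt(13) + 4*sqrt(3).
Denominator becomes 35; numerator becomes -8*sqrt(13) + 32*sqrt(3).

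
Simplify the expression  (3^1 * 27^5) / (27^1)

3^13

3^1 = 3^1; 27^5 = 3^15; 27^1 = 3^3
Combine exponents: 3^13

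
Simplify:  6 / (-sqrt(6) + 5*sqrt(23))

Multiply numerator and denominator by sqrt(6) + 5*sqrt(23).
Denominator becomes 569; numerator becomes 6*sqrt(6) + 30*sqrt(23).

(6*sqrt(6) + 30*sqrt(23))/569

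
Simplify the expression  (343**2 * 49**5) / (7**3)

343**2 = 7**6; 49**5 = 7**10; 7**3 = 7**3
Combine exponents: 7**13

7**13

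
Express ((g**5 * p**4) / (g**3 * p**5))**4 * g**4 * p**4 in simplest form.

Inside the bracket: g**2 * (p**-1)
Raise to the power 4: g**8 * (p**-4)
Multiply by g**4 * p**4: add exponents.

g**12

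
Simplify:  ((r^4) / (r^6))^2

Inside the bracket: (r^-2)
Raise to the power 2: (r^-4)

r^(-4)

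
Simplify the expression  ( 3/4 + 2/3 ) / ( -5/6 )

-17/10

Numerator: 3/4 + 2/3 = 17/12
Denominator: -5/6 = -5/6
Divide: (17/12) · (-6/5) = -17/10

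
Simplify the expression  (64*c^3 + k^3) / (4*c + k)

16*c^2 - 4*c*k + k^2

Factor as (a+b)(a^2-ab+b^2) with a=k, b=(4*c).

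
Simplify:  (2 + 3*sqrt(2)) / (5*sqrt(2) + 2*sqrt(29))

Multiply numerator and denominator by -2*sqrt(29) + 5*sqrt(2).
Denominator becomes -66; numerator becomes -6*sqrt(58) - 4*sqrt(29) + 10*sqrt(2) + 30.

(-15 - 5*sqrt(2) + 2*sqrt(29) + 3*sqrt(58))/33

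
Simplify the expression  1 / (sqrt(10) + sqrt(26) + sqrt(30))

(-10*sqrt(78) + 3*sqrt(30) + 7*sqrt(26) + 23*sqrt(10))/502

Group as (sqrt(26) + sqrt(30)) + sqrt(10); multiply by (sqrt(26) + sqrt(30)) - sqrt(10), then rationalise the remaining surd.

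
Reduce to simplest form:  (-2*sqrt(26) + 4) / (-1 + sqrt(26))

Multiply numerator and denominator by -sqrt(26) - 1.
Denominator becomes -25; numerator becomes -2*sqrt(26) + 48.

(-48 + 2*sqrt(26))/25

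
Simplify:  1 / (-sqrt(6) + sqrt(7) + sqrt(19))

(-10*sqrt(6) - 3*sqrt(19) + 9*sqrt(7) + sqrt(798))/66

Group as (sqrt(7) + sqrt(19)) - sqrt(6); multiply by (sqrt(7) + sqrt(19)) + sqrt(6), then rationalise the remaining surd.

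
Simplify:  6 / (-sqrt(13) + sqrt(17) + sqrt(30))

(-51*sqrt(13) + 39*sqrt(17) + 3*sqrt(6630))/221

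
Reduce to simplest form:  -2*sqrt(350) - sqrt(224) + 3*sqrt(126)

-5*sqrt(14)

2*sqrt(350) = 10*sqrt(14); sqrt(224) = 4*sqrt(14); 3*sqrt(126) = 9*sqrt(14)
Combine: (-10 - 4 + 9)·sqrt(14) = -5*sqrt(14)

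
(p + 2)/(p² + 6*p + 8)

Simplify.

Factor: p² + 6*p + 8 = (p + 2)·(p + 4)
Cancel the common factor (p + 2).

1/(p + 4)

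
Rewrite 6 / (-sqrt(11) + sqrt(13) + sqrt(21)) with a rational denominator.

(-138*sqrt(11) + 18*sqrt(21) + 114*sqrt(13) + 12*sqrt(3003))/563

Group as (sqrt(13) + sqrt(21)) - sqrt(11); multiply by (sqrt(13) + sqrt(21)) + sqrt(11), then rationalise the remaining surd.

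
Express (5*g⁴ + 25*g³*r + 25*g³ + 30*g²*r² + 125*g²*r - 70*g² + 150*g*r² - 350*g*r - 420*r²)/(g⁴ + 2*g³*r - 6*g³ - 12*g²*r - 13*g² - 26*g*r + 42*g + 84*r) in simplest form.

(5*g² + 15*g*r + 35*g + 105*r)/(g² - 4*g - 21)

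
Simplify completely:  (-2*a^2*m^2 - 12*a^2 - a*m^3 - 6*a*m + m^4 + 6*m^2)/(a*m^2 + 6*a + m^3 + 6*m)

Factor: -2*a^2*m^2 - 12*a^2 - a*m^3 - 6*a*m + m^4 + 6*m^2 = (-2*a + m)*(a + m)*(m^2 + 6);  a*m^2 + 6*a + m^3 + 6*m = (m^2 + 6)*(a + m)
Cancel the common factors (m^2 + 6), (a + m).

-2*a + m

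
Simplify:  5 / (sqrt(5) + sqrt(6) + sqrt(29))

(-70*sqrt(6) - 75*sqrt(5) + 5*sqrt(870) + 45*sqrt(29))/102

Group as (sqrt(5) + sqrt(29)) + sqrt(6); multiply by (sqrt(5) + sqrt(29)) - sqrt(6), then rationalise the remaining surd.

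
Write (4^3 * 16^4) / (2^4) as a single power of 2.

2^18

4^3 = 2^6; 16^4 = 2^16; 2^4 = 2^4
Combine exponents: 2^18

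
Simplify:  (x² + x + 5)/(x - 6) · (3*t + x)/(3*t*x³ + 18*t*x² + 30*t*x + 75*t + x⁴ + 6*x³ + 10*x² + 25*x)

1/(x² - x - 30)

Factor: 3*t*x³ + 18*t*x² + 30*t*x + 75*t + x⁴ + 6*x³ + 10*x² + 25*x = (x + 5)·(3*t + x)·(x² + x + 5)
Cancel the common factors (x² + x + 5), (3*t + x).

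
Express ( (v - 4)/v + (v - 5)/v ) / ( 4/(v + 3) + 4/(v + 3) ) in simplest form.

Numerator: (v - 4)/v + (v - 5)/v = (2*v - 9)/v
Denominator: 4/(v + 3) + 4/(v + 3) = 8/(v + 3)
Divide: ((2*v - 9)/v) · (v/8 + 3/8) = (2*v² - 3*v - 27)/(8*v)

(2*v² - 3*v - 27)/(8*v)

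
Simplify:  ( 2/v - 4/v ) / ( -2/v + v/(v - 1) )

Numerator: 2/v - 4/v = -2/v
Denominator: -2/v + v/(v - 1) = (v**2 - 2*v + 2)/(v**2 - v)
Divide: (-2/v) · ((v**2 - v)/(v**2 - 2*v + 2)) = (-2*v + 2)/(v**2 - 2*v + 2)

(-2*v + 2)/(v**2 - 2*v + 2)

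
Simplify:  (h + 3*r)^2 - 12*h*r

Expand the square and combine the 12*h*r term.

(h - 3*r)^2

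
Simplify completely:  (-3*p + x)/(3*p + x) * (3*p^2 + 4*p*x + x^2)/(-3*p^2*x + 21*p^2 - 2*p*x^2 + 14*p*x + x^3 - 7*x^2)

1/(x - 7)

Factor: 3*p^2 + 4*p*x + x^2 = (3*p + x)*(p + x);  -3*p^2*x + 21*p^2 - 2*p*x^2 + 14*p*x + x^3 - 7*x^2 = (p + x)*(x - 7)*(-3*p + x)
Cancel the common factors (p + x), (-3*p + x), (3*p + x).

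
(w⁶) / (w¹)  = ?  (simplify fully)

Quotient: w⁵

w⁵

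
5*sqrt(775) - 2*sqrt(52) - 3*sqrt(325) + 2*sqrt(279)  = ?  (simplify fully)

5*sqrt(775) = 25*sqrt(31); 2*sqrt(52) = 4*sqrt(13); 3*sqrt(325) = 15*sqrt(13); 2*sqrt(279) = 6*sqrt(31)

-19*sqrt(13) + 31*sqrt(31)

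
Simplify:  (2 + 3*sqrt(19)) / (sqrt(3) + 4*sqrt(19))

(-3*sqrt(57) - 2*sqrt(3) + 8*sqrt(19) + 228)/301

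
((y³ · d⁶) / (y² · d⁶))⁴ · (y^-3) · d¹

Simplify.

d*y

Inside the bracket: y¹
Raise to the power 4: y⁴
Multiply by (y^-3) · d¹: add exponents.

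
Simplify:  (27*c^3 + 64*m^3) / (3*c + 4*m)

9*c^2 - 12*c*m + 16*m^2

Factor as (a+b)(a^2-ab+b^2) with a=(4*m), b=(3*c).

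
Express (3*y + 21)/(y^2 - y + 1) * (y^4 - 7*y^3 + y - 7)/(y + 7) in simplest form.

3*y^2 - 18*y - 21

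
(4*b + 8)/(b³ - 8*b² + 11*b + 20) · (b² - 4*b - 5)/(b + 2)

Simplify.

4/(b - 4)

Factor: 4*b + 8 = 4·(b + 2);  b³ - 8*b² + 11*b + 20 = (b - 5)·(b + 1)·(b - 4);  b² - 4*b - 5 = (b + 1)·(b - 5)
Cancel the common factors (b - 5), (b + 2), (b + 1).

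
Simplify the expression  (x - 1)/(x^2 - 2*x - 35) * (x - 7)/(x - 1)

1/(x + 5)

Factor: x^2 - 2*x - 35 = (x - 7)*(x + 5)
Cancel the common factors (x - 1), (x - 7).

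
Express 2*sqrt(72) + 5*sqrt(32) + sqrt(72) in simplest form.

38*sqrt(2)

2*sqrt(72) = 12*sqrt(2); 5*sqrt(32) = 20*sqrt(2); sqrt(72) = 6*sqrt(2)
Combine: (12 + 20 + 6)·sqrt(2) = 38*sqrt(2)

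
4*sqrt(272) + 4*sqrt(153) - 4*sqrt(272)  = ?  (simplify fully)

4*sqrt(272) = 16*sqrt(17); 4*sqrt(153) = 12*sqrt(17); 4*sqrt(272) = 16*sqrt(17)
Combine: (16 + 12 - 16)·sqrt(17) = 12*sqrt(17)

12*sqrt(17)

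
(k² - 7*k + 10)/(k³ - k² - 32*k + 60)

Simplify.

Factor: k² - 7*k + 10 = (k - 5)·(k - 2);  k³ - k² - 32*k + 60 = (k - 2)·(k - 5)·(k + 6)
Cancel the common factors (k - 2), (k - 5).

1/(k + 6)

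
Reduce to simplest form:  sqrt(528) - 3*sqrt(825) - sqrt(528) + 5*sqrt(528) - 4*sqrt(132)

sqrt(528) = 4*sqrt(33); 3*sqrt(825) = 15*sqrt(33); sqrt(528) = 4*sqrt(33); 5*sqrt(528) = 20*sqrt(33); 4*sqrt(132) = 8*sqrt(33)
Combine: (4 - 15 - 4 + 20 - 8)·sqrt(33) = -3*sqrt(33)

-3*sqrt(33)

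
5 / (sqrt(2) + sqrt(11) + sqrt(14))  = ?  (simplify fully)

Group as (sqrt(2) + sqrt(11)) + sqrt(14); multiply by (sqrt(2) + sqrt(11)) - sqrt(14), then rationalise the remaining surd.

(-20*sqrt(77) - 5*sqrt(14) + 25*sqrt(11) + 115*sqrt(2))/87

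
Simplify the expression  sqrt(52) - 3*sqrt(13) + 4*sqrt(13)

3*sqrt(13)

sqrt(52) = 2*sqrt(13); 3*sqrt(13) = 3*sqrt(13); 4*sqrt(13) = 4*sqrt(13)
Combine: (2 - 3 + 4)·sqrt(13) = 3*sqrt(13)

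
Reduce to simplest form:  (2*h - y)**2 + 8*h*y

Expanding gives 4*h**2 + 4*h*y + y**2, a perfect square.

(2*h + y)**2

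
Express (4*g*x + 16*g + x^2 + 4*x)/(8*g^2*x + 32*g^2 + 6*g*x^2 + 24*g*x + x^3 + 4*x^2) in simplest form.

1/(2*g + x)

Factor: 4*g*x + 16*g + x^2 + 4*x = (x + 4)*(4*g + x);  8*g^2*x + 32*g^2 + 6*g*x^2 + 24*g*x + x^3 + 4*x^2 = (x + 4)*(2*g + x)*(4*g + x)
Cancel the common factors (4*g + x), (x + 4).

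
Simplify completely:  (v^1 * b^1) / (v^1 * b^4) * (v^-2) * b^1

1/(b^2*v^2)

Quotient: (b^-3)
Multiply by (v^-2) * b^1: add exponents.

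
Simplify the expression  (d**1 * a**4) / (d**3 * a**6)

1/(a**2*d**2)

Quotient: (d**-2) * (a**-2)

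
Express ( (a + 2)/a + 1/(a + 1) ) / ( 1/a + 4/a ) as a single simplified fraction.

(a^2 + 4*a + 2)/(5*a + 5)

Numerator: (a + 2)/a + 1/(a + 1) = (a^2 + 4*a + 2)/(a^2 + a)
Denominator: 1/a + 4/a = 5/a
Divide: ((a^2 + 4*a + 2)/(a^2 + a)) · (a/5) = (a^2 + 4*a + 2)/(5*a + 5)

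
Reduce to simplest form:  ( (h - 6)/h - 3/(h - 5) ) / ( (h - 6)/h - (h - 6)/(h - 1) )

(-h^3 + 15*h^2 - 44*h + 30)/(h^2 - 11*h + 30)

Numerator: (h - 6)/h - 3/(h - 5) = (h^2 - 14*h + 30)/(h^2 - 5*h)
Denominator: (h - 6)/h - (h - 6)/(h - 1) = (-h + 6)/(h^2 - h)
Divide: ((h^2 - 14*h + 30)/(h^2 - 5*h)) · ((h^2 - h)/(-h + 6)) = (-h^3 + 15*h^2 - 44*h + 30)/(h^2 - 11*h + 30)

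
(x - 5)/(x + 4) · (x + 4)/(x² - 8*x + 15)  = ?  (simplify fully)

Factor: x² - 8*x + 15 = (x - 3)·(x - 5)
Cancel the common factors (x - 5), (x + 4).

1/(x - 3)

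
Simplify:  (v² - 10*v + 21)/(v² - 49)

(v - 3)/(v + 7)

Factor: v² - 10*v + 21 = (v - 7)·(v - 3);  v² - 49 = (v + 7)·(v - 7)
Cancel the common factor (v - 7).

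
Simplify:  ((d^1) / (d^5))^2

d^(-8)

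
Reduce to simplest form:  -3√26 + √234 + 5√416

3√26 = 3*√26; √234 = 3*√26; 5√416 = 20*√26
Combine: (-3 + 3 + 20)·√26 = 20*√26

20*√26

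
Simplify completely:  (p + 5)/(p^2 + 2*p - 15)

Factor: p^2 + 2*p - 15 = (p - 3)*(p + 5)
Cancel the common factor (p + 5).

1/(p - 3)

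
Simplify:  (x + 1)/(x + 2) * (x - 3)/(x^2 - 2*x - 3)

1/(x + 2)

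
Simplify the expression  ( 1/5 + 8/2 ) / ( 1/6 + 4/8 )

63/10

Numerator: 1/5 + 8/2 = 21/5
Denominator: 1/6 + 4/8 = 2/3
Divide: (21/5) · (3/2) = 63/10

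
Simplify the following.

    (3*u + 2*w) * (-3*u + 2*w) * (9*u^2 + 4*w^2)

-81*u^4 + 16*w^4

Telescope via difference of squares: ((2*w)+(3*u))((2*w)-(3*u)) = -9*u^2 + 4*w^2, then repeat with the next factor.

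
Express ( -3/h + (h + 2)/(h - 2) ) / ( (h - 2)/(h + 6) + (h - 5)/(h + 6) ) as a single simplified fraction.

Numerator: -3/h + (h + 2)/(h - 2) = (h**2 - h + 6)/(h**2 - 2*h)
Denominator: (h - 2)/(h + 6) + (h - 5)/(h + 6) = (2*h - 7)/(h + 6)
Divide: ((h**2 - h + 6)/(h**2 - 2*h)) · ((h + 6)/(2*h - 7)) = (h**3 + 5*h**2 + 36)/(2*h**3 - 11*h**2 + 14*h)

(h**3 + 5*h**2 + 36)/(2*h**3 - 11*h**2 + 14*h)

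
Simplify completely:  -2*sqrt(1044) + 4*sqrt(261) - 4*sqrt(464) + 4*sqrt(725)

2*sqrt(1044) = 12*sqrt(29); 4*sqrt(261) = 12*sqrt(29); 4*sqrt(464) = 16*sqrt(29); 4*sqrt(725) = 20*sqrt(29)
Combine: (-12 + 12 - 16 + 20)·sqrt(29) = 4*sqrt(29)

4*sqrt(29)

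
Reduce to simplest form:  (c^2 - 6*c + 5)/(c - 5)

c - 1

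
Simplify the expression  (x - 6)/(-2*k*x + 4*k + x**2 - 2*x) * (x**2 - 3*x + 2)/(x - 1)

(x - 6)/(-2*k + x)

Factor: -2*k*x + 4*k + x**2 - 2*x = (-2*k + x)*(x - 2);  x**2 - 3*x + 2 = (x - 1)*(x - 2)
Cancel the common factors (x - 2), (x - 1).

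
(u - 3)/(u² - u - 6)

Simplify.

1/(u + 2)

Factor: u² - u - 6 = (u - 3)·(u + 2)
Cancel the common factor (u - 3).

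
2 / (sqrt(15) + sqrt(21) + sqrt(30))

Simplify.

Group as (sqrt(15) + sqrt(21)) + sqrt(30); multiply by (sqrt(15) + sqrt(21)) - sqrt(30), then rationalise the remaining surd.

(-5*sqrt(42) + sqrt(30) + 4*sqrt(21) + 6*sqrt(15))/102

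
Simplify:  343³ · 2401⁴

343³ = 7^9; 2401⁴ = 7^16
Combine exponents: 7^25

7^25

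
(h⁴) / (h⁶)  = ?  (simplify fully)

h^(-2)

Quotient: (h^-2)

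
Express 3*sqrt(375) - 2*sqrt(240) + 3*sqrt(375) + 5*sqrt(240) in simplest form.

42*sqrt(15)

3*sqrt(375) = 15*sqrt(15); 2*sqrt(240) = 8*sqrt(15); 3*sqrt(375) = 15*sqrt(15); 5*sqrt(240) = 20*sqrt(15)
Combine: (15 - 8 + 15 + 20)·sqrt(15) = 42*sqrt(15)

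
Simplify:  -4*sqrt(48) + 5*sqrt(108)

4*sqrt(48) = 16*sqrt(3); 5*sqrt(108) = 30*sqrt(3)
Combine: (-16 + 30)·sqrt(3) = 14*sqrt(3)

14*sqrt(3)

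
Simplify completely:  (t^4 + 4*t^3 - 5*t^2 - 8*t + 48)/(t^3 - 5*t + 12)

Factor: t^4 + 4*t^3 - 5*t^2 - 8*t + 48 = (t^2 - 3*t + 4)*(t + 3)*(t + 4);  t^3 - 5*t + 12 = (t + 3)*(t^2 - 3*t + 4)
Cancel the common factors (t^2 - 3*t + 4), (t + 3).

t + 4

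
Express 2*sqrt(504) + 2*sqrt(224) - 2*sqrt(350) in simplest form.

10*sqrt(14)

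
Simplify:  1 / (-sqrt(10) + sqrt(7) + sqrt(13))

Group as (sqrt(7) + sqrt(13)) - sqrt(10); multiply by (sqrt(7) + sqrt(13)) + sqrt(10), then rationalise the remaining surd.

(-5*sqrt(10) + 2*sqrt(13) + 8*sqrt(7) + sqrt(910))/132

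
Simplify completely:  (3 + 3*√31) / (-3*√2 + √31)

Multiply numerator and denominator by 3*√2 + √31.
Denominator becomes 13; numerator becomes 9*√2 + 3*√31 + 9*√62 + 93.

(9*√2 + 3*√31 + 9*√62 + 93)/13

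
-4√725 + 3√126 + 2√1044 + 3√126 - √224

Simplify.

-8*√29 + 14*√14

4√725 = 20*√29; 3√126 = 9*√14; 2√1044 = 12*√29; 3√126 = 9*√14; √224 = 4*√14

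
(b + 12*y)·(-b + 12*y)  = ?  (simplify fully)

-b² + 144*y²

(12*y)^2 - (b)^2 = -b² + 144*y².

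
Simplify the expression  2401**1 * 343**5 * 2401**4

2401**1 = 7**4; 343**5 = 7**15; 2401**4 = 7**16
Combine exponents: 7**35

7**35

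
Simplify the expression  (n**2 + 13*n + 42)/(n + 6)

n + 7

Factor: n**2 + 13*n + 42 = (n + 7)*(n + 6)
Cancel the common factor (n + 6).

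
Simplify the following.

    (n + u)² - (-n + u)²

4*n*u

Write as f(u,n) - f(u,-n) and expand.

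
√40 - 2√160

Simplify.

√40 = 2*√10; 2√160 = 8*√10
Combine: (2 - 8)·√10 = -6*√10

-6*√10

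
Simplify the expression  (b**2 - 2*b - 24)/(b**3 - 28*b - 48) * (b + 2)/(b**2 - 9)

Factor: b**2 - 2*b - 24 = (b + 4)*(b - 6);  b**3 - 28*b - 48 = (b - 6)*(b + 4)*(b + 2);  b**2 - 9 = (b - 3)*(b + 3)
Cancel the common factors (b + 2), (b - 6), (b + 4).

1/(b**2 - 9)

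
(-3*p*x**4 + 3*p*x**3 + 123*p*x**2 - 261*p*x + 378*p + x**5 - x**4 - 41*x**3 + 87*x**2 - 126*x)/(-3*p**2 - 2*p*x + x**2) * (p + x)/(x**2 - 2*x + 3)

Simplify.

Factor: -3*p*x**4 + 3*p*x**3 + 123*p*x**2 - 261*p*x + 378*p + x**5 - x**4 - 41*x**3 + 87*x**2 - 126*x = (x + 7)*(-3*p + x)*(x - 6)*(x**2 - 2*x + 3);  -3*p**2 - 2*p*x + x**2 = (p + x)*(-3*p + x)
Cancel the common factors (x**2 - 2*x + 3), (p + x), (-3*p + x).

x**2 + x - 42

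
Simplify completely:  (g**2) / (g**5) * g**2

Quotient: (g**-3)
Multiply by g**2: add exponents.

1/g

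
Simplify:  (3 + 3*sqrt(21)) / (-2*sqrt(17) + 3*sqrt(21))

Multiply numerator and denominator by 2*sqrt(17) + 3*sqrt(21).
Denominator becomes 121; numerator becomes 6*sqrt(17) + 9*sqrt(21) + 6*sqrt(357) + 189.

(6*sqrt(17) + 9*sqrt(21) + 6*sqrt(357) + 189)/121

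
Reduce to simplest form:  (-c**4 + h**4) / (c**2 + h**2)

-c**2 + h**2

-c**4 + h**4 factors as -(c - h)*(c + h)*(c**2 + h**2).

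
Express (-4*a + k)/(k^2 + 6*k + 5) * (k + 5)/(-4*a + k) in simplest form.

Factor: k^2 + 6*k + 5 = (k + 5)*(k + 1)
Cancel the common factors (k + 5), (-4*a + k).

1/(k + 1)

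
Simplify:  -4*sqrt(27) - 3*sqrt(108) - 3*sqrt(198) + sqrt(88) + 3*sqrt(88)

-30*sqrt(3) - sqrt(22)

4*sqrt(27) = 12*sqrt(3); 3*sqrt(108) = 18*sqrt(3); 3*sqrt(198) = 9*sqrt(22); sqrt(88) = 2*sqrt(22); 3*sqrt(88) = 6*sqrt(22)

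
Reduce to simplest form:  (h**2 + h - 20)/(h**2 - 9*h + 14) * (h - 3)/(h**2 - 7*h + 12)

Factor: h**2 + h - 20 = (h + 5)*(h - 4);  h**2 - 9*h + 14 = (h - 2)*(h - 7);  h**2 - 7*h + 12 = (h - 4)*(h - 3)
Cancel the common factors (h - 4), (h - 3).

(h + 5)/(h**2 - 9*h + 14)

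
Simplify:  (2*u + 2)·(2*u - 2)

4*u² - 4

Product of conjugates: (P+Q)(P-Q) = P^2 - Q^2.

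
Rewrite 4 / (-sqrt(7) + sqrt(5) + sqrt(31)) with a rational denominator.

Group as (sqrt(5) + sqrt(31)) - sqrt(7); multiply by (sqrt(5) + sqrt(31)) + sqrt(7), then rationalise the remaining surd.

(-132*sqrt(5) - 8*sqrt(1085) + 116*sqrt(7) + 76*sqrt(31))/221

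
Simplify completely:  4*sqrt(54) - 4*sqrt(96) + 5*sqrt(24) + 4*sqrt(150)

4*sqrt(54) = 12*sqrt(6); 4*sqrt(96) = 16*sqrt(6); 5*sqrt(24) = 10*sqrt(6); 4*sqrt(150) = 20*sqrt(6)
Combine: (12 - 16 + 10 + 20)·sqrt(6) = 26*sqrt(6)

26*sqrt(6)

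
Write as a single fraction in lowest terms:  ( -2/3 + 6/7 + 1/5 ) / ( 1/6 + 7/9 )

246/595

Numerator: -2/3 + 6/7 + 1/5 = 41/105
Denominator: 1/6 + 7/9 = 17/18
Divide: (41/105) · (18/17) = 246/595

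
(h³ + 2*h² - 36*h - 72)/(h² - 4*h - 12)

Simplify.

Factor: h³ + 2*h² - 36*h - 72 = (h + 2)·(h + 6)·(h - 6);  h² - 4*h - 12 = (h + 2)·(h - 6)
Cancel the common factors (h - 6), (h + 2).

h + 6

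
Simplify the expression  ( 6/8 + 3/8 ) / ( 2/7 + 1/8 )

63/23

Numerator: 6/8 + 3/8 = 9/8
Denominator: 2/7 + 1/8 = 23/56
Divide: (9/8) · (56/23) = 63/23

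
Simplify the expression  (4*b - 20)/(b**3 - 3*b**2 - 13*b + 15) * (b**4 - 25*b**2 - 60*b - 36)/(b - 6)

Factor: 4*b - 20 = 4*(b - 5);  b**3 - 3*b**2 - 13*b + 15 = (b - 5)*(b + 3)*(b - 1);  b**4 - 25*b**2 - 60*b - 36 = (b + 3)*(b + 1)*(b - 6)*(b + 2)
Cancel the common factors (b - 5), (b - 6), (b + 3).

(4*b**2 + 12*b + 8)/(b - 1)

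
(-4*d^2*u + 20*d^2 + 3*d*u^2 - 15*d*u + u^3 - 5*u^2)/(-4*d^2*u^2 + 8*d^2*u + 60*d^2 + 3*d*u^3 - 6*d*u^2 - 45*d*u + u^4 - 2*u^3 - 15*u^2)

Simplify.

Factor: -4*d^2*u + 20*d^2 + 3*d*u^2 - 15*d*u + u^3 - 5*u^2 = (4*d + u)*(-d + u)*(u - 5);  -4*d^2*u^2 + 8*d^2*u + 60*d^2 + 3*d*u^3 - 6*d*u^2 - 45*d*u + u^4 - 2*u^3 - 15*u^2 = (u + 3)*(-d + u)*(u - 5)*(4*d + u)
Cancel the common factors (u - 5), (4*d + u), (-d + u).

1/(u + 3)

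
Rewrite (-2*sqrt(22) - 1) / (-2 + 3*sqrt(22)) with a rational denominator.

Multiply numerator and denominator by -3*sqrt(22) - 2.
Denominator becomes -194; numerator becomes 7*sqrt(22) + 134.

(-134 - 7*sqrt(22))/194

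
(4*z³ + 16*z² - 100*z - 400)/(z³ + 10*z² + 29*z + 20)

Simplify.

(4*z - 20)/(z + 1)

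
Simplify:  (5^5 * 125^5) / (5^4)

5^16

5^5 = 5^5; 125^5 = 5^15; 5^4 = 5^4
Combine exponents: 5^16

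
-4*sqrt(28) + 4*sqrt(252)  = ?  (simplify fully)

16*sqrt(7)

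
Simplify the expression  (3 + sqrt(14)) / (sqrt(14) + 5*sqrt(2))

(-14 - 3*sqrt(14) + 15*sqrt(2) + 10*sqrt(7))/36

Multiply numerator and denominator by -5*sqrt(2) + sqrt(14).
Denominator becomes -36; numerator becomes -10*sqrt(7) - 15*sqrt(2) + 3*sqrt(14) + 14.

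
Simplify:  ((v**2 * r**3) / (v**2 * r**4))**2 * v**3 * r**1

Inside the bracket: (r**-1)
Raise to the power 2: (r**-2)
Multiply by v**3 * r**1: add exponents.

v**3/r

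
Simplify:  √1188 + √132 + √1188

√1188 = 6*√33; √132 = 2*√33; √1188 = 6*√33
Combine: (6 + 2 + 6)·√33 = 14*√33

14*√33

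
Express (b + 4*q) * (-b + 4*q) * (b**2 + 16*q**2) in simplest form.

-b**4 + 256*q**4

((4*q)+b)((4*q)-b) = -b**2 + 16*q**2; continue pairing.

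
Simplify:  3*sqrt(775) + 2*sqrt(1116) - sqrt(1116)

21*sqrt(31)

3*sqrt(775) = 15*sqrt(31); 2*sqrt(1116) = 12*sqrt(31); sqrt(1116) = 6*sqrt(31)
Combine: (15 + 12 - 6)·sqrt(31) = 21*sqrt(31)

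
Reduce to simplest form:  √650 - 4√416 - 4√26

-15*√26

√650 = 5*√26; 4√416 = 16*√26; 4√26 = 4*√26
Combine: (5 - 16 - 4)·√26 = -15*√26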